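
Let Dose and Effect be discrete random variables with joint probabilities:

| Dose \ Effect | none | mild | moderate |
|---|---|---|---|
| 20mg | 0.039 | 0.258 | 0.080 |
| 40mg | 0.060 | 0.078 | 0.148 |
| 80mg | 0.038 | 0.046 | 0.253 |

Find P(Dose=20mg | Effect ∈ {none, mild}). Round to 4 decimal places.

P(Effect=none) = 0.039 + 0.060 + 0.038 = 0.137.
P(Effect=mild) = 0.258 + 0.078 + 0.046 = 0.382.
P(Effect ∈ {none, mild}) = 0.137 + 0.382 = 0.519; P(Dose=20mg, Effect ∈ {none, mild}) = 0.039 + 0.258 = 0.297.
P(Dose=20mg | Effect ∈ {none, mild}) = 0.297/0.519 = 0.5723.

0.5723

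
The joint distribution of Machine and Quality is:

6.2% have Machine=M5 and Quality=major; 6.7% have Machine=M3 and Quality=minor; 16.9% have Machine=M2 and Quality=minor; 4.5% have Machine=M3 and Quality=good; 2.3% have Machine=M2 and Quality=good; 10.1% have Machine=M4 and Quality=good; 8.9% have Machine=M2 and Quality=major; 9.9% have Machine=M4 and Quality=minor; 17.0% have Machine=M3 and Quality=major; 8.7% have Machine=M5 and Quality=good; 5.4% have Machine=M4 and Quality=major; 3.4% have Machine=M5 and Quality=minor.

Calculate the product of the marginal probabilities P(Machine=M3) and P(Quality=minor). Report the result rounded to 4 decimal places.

P(Machine=M3) = 0.045 + 0.067 + 0.170 = 0.282.
P(Quality=minor) = 0.169 + 0.067 + 0.099 + 0.034 = 0.369.
Product: 0.282 × 0.369 = 0.1041.

0.1041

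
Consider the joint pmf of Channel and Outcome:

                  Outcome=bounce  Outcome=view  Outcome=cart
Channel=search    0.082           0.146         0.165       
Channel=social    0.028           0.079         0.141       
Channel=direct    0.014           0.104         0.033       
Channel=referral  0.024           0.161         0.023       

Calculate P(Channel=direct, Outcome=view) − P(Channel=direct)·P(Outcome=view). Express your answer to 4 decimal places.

0.0300

P(Channel=direct) = 0.014 + 0.104 + 0.033 = 0.151.
P(Outcome=view) = 0.146 + 0.079 + 0.104 + 0.161 = 0.490.
P(Channel=direct, Outcome=view) − P(Channel=direct)P(Outcome=view) = 0.104 − 0.151×0.490 = 0.0300.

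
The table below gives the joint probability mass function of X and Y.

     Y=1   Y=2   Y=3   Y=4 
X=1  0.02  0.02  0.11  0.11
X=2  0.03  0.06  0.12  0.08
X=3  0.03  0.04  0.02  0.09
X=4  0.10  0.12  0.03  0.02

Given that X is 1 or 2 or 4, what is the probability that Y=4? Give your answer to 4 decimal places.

P(X=1) = 0.02 + 0.02 + 0.11 + 0.11 = 0.26.
P(X=2) = 0.03 + 0.06 + 0.12 + 0.08 = 0.29.
P(X=4) = 0.10 + 0.12 + 0.03 + 0.02 = 0.27.
P(X ∈ {1, 2, 4}) = 0.26 + 0.29 + 0.27 = 0.82; P(Y=4, X ∈ {1, 2, 4}) = 0.11 + 0.08 + 0.02 = 0.21.
P(Y=4 | X ∈ {1, 2, 4}) = 0.21/0.82 = 0.2561.

0.2561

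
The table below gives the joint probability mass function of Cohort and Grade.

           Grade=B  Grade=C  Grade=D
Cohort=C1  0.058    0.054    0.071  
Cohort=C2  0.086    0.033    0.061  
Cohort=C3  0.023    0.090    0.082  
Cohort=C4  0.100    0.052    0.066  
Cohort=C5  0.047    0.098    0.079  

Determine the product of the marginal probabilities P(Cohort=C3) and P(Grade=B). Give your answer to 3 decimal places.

P(Cohort=C3) = 0.023 + 0.090 + 0.082 = 0.195.
P(Grade=B) = 0.058 + 0.086 + 0.023 + 0.100 + 0.047 = 0.314.
Product: 0.195 × 0.314 = 0.061.

0.061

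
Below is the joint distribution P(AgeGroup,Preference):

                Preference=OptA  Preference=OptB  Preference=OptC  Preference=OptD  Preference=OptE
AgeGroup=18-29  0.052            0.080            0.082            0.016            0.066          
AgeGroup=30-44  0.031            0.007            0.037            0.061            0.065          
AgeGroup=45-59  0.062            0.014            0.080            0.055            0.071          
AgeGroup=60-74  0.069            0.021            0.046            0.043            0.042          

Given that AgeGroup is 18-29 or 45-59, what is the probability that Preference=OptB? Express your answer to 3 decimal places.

0.163

P(AgeGroup=18-29) = 0.052 + 0.080 + 0.082 + 0.016 + 0.066 = 0.296.
P(AgeGroup=45-59) = 0.062 + 0.014 + 0.080 + 0.055 + 0.071 = 0.282.
P(AgeGroup ∈ {18-29, 45-59}) = 0.296 + 0.282 = 0.578; P(Preference=OptB, AgeGroup ∈ {18-29, 45-59}) = 0.080 + 0.014 = 0.094.
P(Preference=OptB | AgeGroup ∈ {18-29, 45-59}) = 0.094/0.578 = 0.163.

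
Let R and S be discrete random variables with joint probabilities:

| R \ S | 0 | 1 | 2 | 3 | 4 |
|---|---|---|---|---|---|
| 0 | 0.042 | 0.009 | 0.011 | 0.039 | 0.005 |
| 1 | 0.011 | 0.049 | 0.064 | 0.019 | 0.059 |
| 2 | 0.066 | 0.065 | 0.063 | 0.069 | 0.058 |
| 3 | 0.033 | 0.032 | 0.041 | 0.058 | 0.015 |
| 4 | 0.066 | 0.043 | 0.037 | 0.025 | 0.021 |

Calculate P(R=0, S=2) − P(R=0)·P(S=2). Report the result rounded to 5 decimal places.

P(R=0) = 0.042 + 0.009 + 0.011 + 0.039 + 0.005 = 0.106.
P(S=2) = 0.011 + 0.064 + 0.063 + 0.041 + 0.037 = 0.216.
P(R=0, S=2) − P(R=0)P(S=2) = 0.011 − 0.106×0.216 = -0.01190.

-0.01190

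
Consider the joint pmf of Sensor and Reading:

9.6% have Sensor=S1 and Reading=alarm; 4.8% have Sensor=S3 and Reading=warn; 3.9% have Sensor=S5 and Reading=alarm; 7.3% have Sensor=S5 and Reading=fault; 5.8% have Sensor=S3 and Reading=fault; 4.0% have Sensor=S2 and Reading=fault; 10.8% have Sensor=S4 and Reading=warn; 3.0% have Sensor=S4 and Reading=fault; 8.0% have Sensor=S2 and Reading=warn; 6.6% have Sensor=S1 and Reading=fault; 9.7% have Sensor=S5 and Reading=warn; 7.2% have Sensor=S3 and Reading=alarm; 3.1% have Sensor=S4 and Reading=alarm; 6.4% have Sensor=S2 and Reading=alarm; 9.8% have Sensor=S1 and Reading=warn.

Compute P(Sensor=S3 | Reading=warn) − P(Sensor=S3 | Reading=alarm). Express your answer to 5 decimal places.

P(Reading=warn) = 0.098 + 0.080 + 0.048 + 0.108 + 0.097 = 0.431; P(Sensor=S3 | Reading=warn) = 0.048/0.431 = 0.111369.
P(Reading=alarm) = 0.096 + 0.064 + 0.072 + 0.031 + 0.039 = 0.302; P(Sensor=S3 | Reading=alarm) = 0.072/0.302 = 0.238411.
Difference = -0.12704.

-0.12704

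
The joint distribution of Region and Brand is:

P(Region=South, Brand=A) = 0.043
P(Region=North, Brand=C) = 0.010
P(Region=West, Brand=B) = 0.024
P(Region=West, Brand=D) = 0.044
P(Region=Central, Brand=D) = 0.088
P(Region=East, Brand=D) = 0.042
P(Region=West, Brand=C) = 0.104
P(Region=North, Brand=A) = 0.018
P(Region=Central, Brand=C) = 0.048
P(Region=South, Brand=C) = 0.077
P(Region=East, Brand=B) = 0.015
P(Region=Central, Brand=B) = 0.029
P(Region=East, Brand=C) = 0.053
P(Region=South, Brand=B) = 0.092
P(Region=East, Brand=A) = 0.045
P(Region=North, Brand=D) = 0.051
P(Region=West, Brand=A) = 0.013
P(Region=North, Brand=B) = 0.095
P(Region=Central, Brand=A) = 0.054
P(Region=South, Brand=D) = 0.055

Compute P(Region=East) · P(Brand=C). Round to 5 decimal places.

0.04526

P(Region=East) = 0.045 + 0.015 + 0.053 + 0.042 = 0.155.
P(Brand=C) = 0.010 + 0.077 + 0.053 + 0.104 + 0.048 = 0.292.
Product: 0.155 × 0.292 = 0.04526.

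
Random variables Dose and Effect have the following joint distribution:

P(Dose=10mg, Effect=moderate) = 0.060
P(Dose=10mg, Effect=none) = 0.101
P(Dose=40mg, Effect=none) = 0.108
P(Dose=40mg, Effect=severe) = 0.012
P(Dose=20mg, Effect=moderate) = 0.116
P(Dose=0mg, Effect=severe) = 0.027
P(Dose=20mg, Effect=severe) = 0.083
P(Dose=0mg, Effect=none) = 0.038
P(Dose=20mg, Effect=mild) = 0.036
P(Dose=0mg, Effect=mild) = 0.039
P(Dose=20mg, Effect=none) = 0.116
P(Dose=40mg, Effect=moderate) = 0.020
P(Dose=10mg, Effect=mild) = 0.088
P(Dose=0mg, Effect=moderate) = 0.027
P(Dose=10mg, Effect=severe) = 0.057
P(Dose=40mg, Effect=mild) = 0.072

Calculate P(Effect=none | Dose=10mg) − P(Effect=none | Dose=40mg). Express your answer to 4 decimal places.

P(Dose=10mg) = 0.101 + 0.088 + 0.060 + 0.057 = 0.306; P(Effect=none | Dose=10mg) = 0.101/0.306 = 0.33007.
P(Dose=40mg) = 0.108 + 0.072 + 0.020 + 0.012 = 0.212; P(Effect=none | Dose=40mg) = 0.108/0.212 = 0.50943.
Difference = -0.1794.

-0.1794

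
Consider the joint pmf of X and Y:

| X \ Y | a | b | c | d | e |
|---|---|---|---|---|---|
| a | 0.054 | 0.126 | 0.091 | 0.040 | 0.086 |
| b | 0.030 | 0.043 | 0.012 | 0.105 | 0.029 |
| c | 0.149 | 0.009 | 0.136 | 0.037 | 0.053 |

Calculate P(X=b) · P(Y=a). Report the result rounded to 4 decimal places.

P(X=b) = 0.030 + 0.043 + 0.012 + 0.105 + 0.029 = 0.219.
P(Y=a) = 0.054 + 0.030 + 0.149 = 0.233.
Product: 0.219 × 0.233 = 0.0510.

0.0510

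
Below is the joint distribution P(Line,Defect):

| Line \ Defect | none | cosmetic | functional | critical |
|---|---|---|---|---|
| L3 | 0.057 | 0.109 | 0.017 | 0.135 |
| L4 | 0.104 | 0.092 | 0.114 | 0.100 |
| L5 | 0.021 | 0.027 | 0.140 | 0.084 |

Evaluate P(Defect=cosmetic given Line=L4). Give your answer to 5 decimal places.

P(Line=L4) = 0.104 + 0.092 + 0.114 + 0.100 = 0.410.
P(Defect=cosmetic | Line=L4) = 0.092/0.410 = 0.22439.

0.22439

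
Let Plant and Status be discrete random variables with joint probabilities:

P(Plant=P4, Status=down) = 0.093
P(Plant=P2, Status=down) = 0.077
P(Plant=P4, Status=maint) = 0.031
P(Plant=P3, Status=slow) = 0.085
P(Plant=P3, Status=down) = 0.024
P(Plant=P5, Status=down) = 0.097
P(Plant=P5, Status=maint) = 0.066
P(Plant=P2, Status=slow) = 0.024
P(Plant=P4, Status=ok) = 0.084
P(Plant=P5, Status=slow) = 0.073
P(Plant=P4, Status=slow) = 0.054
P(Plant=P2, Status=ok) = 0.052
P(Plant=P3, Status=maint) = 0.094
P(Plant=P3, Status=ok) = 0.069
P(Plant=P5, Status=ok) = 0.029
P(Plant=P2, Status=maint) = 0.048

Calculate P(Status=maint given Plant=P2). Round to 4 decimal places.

P(Plant=P2) = 0.052 + 0.024 + 0.077 + 0.048 = 0.201.
P(Status=maint | Plant=P2) = 0.048/0.201 = 0.2388.

0.2388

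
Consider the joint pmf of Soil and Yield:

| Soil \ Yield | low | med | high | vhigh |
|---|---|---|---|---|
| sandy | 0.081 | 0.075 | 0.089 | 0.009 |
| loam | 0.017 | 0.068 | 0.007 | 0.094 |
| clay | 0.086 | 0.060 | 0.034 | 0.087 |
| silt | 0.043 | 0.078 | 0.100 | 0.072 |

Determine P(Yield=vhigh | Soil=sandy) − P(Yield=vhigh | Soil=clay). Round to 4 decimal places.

-0.2904

P(Soil=sandy) = 0.081 + 0.075 + 0.089 + 0.009 = 0.254; P(Yield=vhigh | Soil=sandy) = 0.009/0.254 = 0.03543.
P(Soil=clay) = 0.086 + 0.060 + 0.034 + 0.087 = 0.267; P(Yield=vhigh | Soil=clay) = 0.087/0.267 = 0.32584.
Difference = -0.2904.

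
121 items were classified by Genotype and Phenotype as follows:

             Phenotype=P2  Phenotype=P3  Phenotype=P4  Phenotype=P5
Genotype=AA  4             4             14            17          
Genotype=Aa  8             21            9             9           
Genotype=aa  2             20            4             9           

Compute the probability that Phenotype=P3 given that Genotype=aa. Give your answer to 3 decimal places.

Total with Genotype=aa: 2 + 20 + 4 + 9 = 35.
P(Phenotype=P3 | Genotype=aa) = 20/35 = 0.571.

0.571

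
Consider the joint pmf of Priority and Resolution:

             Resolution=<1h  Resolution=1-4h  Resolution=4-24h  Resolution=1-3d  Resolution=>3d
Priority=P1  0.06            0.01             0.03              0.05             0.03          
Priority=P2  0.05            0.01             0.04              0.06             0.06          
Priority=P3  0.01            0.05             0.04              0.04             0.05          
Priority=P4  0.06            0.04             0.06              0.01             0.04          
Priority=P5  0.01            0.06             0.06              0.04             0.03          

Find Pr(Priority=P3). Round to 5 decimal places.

P(Priority=P3) = 0.01 + 0.05 + 0.04 + 0.04 + 0.05 = 0.19.

0.19000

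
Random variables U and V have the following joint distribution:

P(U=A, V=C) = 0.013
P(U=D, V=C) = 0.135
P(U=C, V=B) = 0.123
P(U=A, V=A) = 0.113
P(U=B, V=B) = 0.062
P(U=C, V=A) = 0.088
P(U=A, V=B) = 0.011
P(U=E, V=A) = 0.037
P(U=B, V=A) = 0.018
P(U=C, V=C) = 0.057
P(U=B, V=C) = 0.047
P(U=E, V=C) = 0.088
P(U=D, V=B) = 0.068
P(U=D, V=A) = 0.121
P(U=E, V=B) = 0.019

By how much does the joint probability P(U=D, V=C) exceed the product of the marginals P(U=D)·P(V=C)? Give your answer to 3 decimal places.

P(U=D) = 0.121 + 0.068 + 0.135 = 0.324.
P(V=C) = 0.013 + 0.047 + 0.057 + 0.135 + 0.088 = 0.340.
P(U=D, V=C) − P(U=D)P(V=C) = 0.135 − 0.324×0.340 = 0.025.

0.025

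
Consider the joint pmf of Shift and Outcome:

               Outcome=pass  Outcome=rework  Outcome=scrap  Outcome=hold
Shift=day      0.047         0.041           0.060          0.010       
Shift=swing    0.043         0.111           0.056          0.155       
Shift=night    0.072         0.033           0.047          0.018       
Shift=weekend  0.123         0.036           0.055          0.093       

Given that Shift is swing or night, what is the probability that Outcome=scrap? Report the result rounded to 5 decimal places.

P(Shift=swing) = 0.043 + 0.111 + 0.056 + 0.155 = 0.365.
P(Shift=night) = 0.072 + 0.033 + 0.047 + 0.018 = 0.170.
P(Shift ∈ {swing, night}) = 0.365 + 0.170 = 0.535; P(Outcome=scrap, Shift ∈ {swing, night}) = 0.056 + 0.047 = 0.103.
P(Outcome=scrap | Shift ∈ {swing, night}) = 0.103/0.535 = 0.19252.

0.19252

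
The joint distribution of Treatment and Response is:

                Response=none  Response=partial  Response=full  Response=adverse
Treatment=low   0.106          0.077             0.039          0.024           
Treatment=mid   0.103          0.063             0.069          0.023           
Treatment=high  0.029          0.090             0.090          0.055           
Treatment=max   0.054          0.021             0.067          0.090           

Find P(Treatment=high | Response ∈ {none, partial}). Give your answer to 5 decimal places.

P(Response=none) = 0.106 + 0.103 + 0.029 + 0.054 = 0.292.
P(Response=partial) = 0.077 + 0.063 + 0.090 + 0.021 = 0.251.
P(Response ∈ {none, partial}) = 0.292 + 0.251 = 0.543; P(Treatment=high, Response ∈ {none, partial}) = 0.029 + 0.090 = 0.119.
P(Treatment=high | Response ∈ {none, partial}) = 0.119/0.543 = 0.21915.

0.21915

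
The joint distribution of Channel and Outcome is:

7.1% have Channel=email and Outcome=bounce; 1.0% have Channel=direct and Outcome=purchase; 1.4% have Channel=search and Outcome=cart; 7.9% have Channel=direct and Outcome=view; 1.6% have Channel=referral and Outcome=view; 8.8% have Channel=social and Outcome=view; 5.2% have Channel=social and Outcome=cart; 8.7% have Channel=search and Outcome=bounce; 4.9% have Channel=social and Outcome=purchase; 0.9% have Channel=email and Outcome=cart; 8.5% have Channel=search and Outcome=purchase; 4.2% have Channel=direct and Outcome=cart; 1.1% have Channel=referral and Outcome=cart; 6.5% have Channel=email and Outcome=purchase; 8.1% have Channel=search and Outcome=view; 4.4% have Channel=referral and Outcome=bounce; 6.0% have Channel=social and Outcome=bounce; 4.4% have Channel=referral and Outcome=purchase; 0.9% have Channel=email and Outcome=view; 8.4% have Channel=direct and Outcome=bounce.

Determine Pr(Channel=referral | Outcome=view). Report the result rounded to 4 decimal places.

P(Outcome=view) = 0.009 + 0.081 + 0.088 + 0.079 + 0.016 = 0.273.
P(Channel=referral | Outcome=view) = 0.016/0.273 = 0.0586.

0.0586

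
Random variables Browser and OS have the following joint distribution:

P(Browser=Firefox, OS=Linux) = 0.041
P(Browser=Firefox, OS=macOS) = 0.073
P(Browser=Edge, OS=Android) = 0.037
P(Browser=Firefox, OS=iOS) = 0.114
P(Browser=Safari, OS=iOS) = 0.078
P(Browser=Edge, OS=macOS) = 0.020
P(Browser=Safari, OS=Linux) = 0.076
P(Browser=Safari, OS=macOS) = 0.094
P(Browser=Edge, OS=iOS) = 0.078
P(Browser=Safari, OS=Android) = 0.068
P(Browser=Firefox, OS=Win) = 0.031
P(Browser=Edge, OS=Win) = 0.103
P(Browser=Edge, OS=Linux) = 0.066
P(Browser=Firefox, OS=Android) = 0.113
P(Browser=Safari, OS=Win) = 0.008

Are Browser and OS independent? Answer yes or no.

P(Browser=Edge) = 0.304 and P(OS=Win) = 0.142, so their product is 0.04317, but P(Browser=Edge, OS=Win) = 0.103. Since these differ, Browser and OS are not independent.

no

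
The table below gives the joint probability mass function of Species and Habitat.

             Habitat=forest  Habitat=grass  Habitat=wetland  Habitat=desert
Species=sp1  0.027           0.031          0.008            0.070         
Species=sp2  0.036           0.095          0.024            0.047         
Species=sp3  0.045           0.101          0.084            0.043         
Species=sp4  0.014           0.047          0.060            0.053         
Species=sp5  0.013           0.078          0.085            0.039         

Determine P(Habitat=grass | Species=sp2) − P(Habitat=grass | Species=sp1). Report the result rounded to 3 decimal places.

0.242

P(Species=sp2) = 0.036 + 0.095 + 0.024 + 0.047 = 0.202; P(Habitat=grass | Species=sp2) = 0.095/0.202 = 0.4703.
P(Species=sp1) = 0.027 + 0.031 + 0.008 + 0.070 = 0.136; P(Habitat=grass | Species=sp1) = 0.031/0.136 = 0.2279.
Difference = 0.242.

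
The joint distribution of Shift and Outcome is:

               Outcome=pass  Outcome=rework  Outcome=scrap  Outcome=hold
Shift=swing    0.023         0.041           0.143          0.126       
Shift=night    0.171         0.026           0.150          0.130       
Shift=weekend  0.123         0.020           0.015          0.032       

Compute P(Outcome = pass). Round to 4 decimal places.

0.3170

P(Outcome=pass) = 0.023 + 0.171 + 0.123 = 0.317.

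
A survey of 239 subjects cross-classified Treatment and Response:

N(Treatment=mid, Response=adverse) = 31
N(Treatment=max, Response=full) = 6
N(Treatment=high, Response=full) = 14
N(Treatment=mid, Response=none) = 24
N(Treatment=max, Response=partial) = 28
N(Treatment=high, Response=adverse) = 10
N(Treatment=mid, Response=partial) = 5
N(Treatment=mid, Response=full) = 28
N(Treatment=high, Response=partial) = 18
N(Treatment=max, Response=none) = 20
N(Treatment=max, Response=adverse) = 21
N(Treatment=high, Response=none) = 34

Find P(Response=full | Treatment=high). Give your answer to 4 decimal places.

Total with Treatment=high: 34 + 18 + 14 + 10 = 76.
P(Response=full | Treatment=high) = 14/76 = 0.1842.

0.1842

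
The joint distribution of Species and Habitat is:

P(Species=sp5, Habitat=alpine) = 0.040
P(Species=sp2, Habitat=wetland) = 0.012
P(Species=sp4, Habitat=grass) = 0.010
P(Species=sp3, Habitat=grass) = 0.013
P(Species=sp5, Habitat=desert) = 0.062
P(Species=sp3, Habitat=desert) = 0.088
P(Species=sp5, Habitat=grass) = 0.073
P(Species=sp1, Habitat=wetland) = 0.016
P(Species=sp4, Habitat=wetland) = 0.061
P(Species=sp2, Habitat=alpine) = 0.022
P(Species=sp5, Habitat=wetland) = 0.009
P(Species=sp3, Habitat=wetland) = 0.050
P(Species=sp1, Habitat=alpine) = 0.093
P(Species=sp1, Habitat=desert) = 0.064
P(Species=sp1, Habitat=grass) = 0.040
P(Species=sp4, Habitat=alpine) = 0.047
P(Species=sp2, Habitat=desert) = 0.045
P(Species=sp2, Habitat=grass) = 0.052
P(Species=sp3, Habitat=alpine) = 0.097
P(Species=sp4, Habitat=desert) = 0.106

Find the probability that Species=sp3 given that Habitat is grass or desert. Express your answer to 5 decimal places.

0.18264

P(Habitat=grass) = 0.040 + 0.052 + 0.013 + 0.010 + 0.073 = 0.188.
P(Habitat=desert) = 0.064 + 0.045 + 0.088 + 0.106 + 0.062 = 0.365.
P(Habitat ∈ {grass, desert}) = 0.188 + 0.365 = 0.553; P(Species=sp3, Habitat ∈ {grass, desert}) = 0.013 + 0.088 = 0.101.
P(Species=sp3 | Habitat ∈ {grass, desert}) = 0.101/0.553 = 0.18264.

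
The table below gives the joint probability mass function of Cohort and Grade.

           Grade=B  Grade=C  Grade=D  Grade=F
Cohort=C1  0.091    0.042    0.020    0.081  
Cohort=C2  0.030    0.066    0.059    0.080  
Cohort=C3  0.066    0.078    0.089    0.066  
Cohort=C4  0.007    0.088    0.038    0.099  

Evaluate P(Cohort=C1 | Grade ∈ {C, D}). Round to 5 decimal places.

0.12917

P(Grade=C) = 0.042 + 0.066 + 0.078 + 0.088 = 0.274.
P(Grade=D) = 0.020 + 0.059 + 0.089 + 0.038 = 0.206.
P(Grade ∈ {C, D}) = 0.274 + 0.206 = 0.480; P(Cohort=C1, Grade ∈ {C, D}) = 0.042 + 0.020 = 0.062.
P(Cohort=C1 | Grade ∈ {C, D}) = 0.062/0.480 = 0.12917.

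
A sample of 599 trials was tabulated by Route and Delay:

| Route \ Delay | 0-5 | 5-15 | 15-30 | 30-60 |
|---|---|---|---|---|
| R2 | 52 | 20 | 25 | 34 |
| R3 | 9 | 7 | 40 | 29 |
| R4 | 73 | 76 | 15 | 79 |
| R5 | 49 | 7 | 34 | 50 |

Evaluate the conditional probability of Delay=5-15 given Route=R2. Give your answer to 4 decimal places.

0.1527

Total with Route=R2: 52 + 20 + 25 + 34 = 131.
P(Delay=5-15 | Route=R2) = 20/131 = 0.1527.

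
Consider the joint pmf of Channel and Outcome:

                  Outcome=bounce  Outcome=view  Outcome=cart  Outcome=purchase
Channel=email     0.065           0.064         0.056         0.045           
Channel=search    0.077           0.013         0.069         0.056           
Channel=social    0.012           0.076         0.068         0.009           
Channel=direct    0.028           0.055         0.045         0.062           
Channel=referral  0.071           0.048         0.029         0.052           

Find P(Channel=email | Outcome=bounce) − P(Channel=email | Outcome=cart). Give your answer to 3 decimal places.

0.047

P(Outcome=bounce) = 0.065 + 0.077 + 0.012 + 0.028 + 0.071 = 0.253; P(Channel=email | Outcome=bounce) = 0.065/0.253 = 0.2569.
P(Outcome=cart) = 0.056 + 0.069 + 0.068 + 0.045 + 0.029 = 0.267; P(Channel=email | Outcome=cart) = 0.056/0.267 = 0.2097.
Difference = 0.047.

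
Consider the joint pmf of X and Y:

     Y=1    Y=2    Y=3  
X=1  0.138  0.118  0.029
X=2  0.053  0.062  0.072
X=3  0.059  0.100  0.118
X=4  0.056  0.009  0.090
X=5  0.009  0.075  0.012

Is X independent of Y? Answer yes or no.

no

P(X=1) = 0.285 and P(Y=3) = 0.321, so their product is 0.09149, but P(X=1, Y=3) = 0.029. Since these differ, X and Y are not independent.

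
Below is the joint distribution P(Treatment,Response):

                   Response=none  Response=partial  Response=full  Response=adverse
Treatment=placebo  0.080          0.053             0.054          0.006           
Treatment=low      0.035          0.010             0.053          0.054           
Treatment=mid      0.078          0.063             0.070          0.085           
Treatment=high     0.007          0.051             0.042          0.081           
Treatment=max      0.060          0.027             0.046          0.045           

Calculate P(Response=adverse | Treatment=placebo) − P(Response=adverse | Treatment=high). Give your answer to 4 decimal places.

P(Treatment=placebo) = 0.080 + 0.053 + 0.054 + 0.006 = 0.193; P(Response=adverse | Treatment=placebo) = 0.006/0.193 = 0.03109.
P(Treatment=high) = 0.007 + 0.051 + 0.042 + 0.081 = 0.181; P(Response=adverse | Treatment=high) = 0.081/0.181 = 0.44751.
Difference = -0.4164.

-0.4164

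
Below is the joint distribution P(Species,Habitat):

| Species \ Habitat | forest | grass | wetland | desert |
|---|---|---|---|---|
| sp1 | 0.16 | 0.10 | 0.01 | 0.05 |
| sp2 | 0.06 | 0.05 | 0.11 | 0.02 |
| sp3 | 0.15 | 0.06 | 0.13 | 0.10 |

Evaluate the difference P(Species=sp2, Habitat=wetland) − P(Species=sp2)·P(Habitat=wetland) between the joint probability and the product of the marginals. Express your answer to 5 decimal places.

0.05000

P(Species=sp2) = 0.06 + 0.05 + 0.11 + 0.02 = 0.24.
P(Habitat=wetland) = 0.01 + 0.11 + 0.13 = 0.25.
P(Species=sp2, Habitat=wetland) − P(Species=sp2)P(Habitat=wetland) = 0.11 − 0.24×0.25 = 0.05000.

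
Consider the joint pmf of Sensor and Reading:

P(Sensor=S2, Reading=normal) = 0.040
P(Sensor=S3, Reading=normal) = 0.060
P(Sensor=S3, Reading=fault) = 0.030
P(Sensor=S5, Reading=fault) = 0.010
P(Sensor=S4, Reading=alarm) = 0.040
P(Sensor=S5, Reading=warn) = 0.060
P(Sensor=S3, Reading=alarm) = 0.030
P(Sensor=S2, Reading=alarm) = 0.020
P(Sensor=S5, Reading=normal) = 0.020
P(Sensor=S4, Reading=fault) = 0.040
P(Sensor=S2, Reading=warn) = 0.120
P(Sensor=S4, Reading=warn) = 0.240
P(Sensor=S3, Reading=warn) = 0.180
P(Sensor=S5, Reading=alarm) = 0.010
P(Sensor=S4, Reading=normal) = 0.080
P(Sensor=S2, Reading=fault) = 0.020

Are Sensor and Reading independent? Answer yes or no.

yes

Every cell satisfies P(Sensor,Reading) = P(Sensor)·P(Reading). For instance P(Sensor=S4) = 0.400, P(Reading=fault) = 0.100, and 0.400×0.100 = 0.040 matches the joint entry. So Sensor and Reading are independent.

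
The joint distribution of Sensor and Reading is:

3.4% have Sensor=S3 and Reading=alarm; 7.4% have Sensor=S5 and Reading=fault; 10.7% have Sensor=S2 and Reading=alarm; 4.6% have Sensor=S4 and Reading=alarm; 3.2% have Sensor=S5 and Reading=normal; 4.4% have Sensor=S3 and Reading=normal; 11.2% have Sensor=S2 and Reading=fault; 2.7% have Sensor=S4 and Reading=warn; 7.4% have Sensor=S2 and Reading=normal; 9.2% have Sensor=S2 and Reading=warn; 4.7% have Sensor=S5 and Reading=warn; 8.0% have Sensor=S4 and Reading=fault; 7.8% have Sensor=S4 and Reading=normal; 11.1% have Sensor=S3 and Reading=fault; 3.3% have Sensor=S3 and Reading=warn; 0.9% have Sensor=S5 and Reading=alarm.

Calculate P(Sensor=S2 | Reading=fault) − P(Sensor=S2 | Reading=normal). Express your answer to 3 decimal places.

-0.027

P(Reading=fault) = 0.112 + 0.111 + 0.080 + 0.074 = 0.377; P(Sensor=S2 | Reading=fault) = 0.112/0.377 = 0.2971.
P(Reading=normal) = 0.074 + 0.044 + 0.078 + 0.032 = 0.228; P(Sensor=S2 | Reading=normal) = 0.074/0.228 = 0.3246.
Difference = -0.027.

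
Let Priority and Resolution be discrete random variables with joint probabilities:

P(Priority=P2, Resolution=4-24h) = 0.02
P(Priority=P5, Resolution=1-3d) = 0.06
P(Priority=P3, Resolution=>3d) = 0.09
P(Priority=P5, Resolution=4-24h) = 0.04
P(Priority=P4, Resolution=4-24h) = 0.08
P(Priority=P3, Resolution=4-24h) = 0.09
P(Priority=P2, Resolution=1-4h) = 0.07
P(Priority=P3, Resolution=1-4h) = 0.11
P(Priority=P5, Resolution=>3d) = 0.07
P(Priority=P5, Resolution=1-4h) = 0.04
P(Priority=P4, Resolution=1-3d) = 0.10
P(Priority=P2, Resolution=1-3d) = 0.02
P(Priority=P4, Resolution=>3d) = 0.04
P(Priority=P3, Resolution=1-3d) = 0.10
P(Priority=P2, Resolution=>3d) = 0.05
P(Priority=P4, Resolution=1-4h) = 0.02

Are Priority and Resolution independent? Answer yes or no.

no

P(Priority=P4) = 0.24 and P(Resolution=1-4h) = 0.24, so their product is 0.0576, but P(Priority=P4, Resolution=1-4h) = 0.02. Since these differ, Priority and Resolution are not independent.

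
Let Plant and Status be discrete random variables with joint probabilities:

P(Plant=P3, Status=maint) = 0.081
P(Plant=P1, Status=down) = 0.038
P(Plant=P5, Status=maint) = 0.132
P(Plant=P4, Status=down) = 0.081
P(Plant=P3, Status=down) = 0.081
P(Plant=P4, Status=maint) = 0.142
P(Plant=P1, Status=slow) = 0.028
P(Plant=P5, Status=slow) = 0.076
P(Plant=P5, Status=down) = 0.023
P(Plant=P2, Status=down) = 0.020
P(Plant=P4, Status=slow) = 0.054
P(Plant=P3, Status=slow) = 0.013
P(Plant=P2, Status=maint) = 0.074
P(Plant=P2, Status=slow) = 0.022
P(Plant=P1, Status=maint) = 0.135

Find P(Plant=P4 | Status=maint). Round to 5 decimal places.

0.25177

P(Status=maint) = 0.135 + 0.074 + 0.081 + 0.142 + 0.132 = 0.564.
P(Plant=P4 | Status=maint) = 0.142/0.564 = 0.25177.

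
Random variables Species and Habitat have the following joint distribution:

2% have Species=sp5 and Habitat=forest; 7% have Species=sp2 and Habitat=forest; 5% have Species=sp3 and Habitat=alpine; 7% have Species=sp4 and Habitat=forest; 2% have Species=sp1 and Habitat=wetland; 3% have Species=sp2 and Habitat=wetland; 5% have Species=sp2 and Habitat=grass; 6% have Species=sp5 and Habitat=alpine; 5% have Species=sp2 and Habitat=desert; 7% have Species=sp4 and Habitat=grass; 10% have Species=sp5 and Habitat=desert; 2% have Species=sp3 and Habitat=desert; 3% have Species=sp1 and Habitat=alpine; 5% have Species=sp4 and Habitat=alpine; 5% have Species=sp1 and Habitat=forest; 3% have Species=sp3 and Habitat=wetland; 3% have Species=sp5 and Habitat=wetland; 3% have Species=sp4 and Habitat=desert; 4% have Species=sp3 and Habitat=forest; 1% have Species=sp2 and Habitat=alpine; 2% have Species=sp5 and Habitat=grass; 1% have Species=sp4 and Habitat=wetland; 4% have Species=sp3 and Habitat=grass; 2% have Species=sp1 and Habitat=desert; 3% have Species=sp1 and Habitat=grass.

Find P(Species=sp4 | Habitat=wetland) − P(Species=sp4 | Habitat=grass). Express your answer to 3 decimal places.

-0.250

P(Habitat=wetland) = 0.02 + 0.03 + 0.03 + 0.01 + 0.03 = 0.12; P(Species=sp4 | Habitat=wetland) = 0.01/0.12 = 0.0833.
P(Habitat=grass) = 0.03 + 0.05 + 0.04 + 0.07 + 0.02 = 0.21; P(Species=sp4 | Habitat=grass) = 0.07/0.21 = 0.3333.
Difference = -0.250.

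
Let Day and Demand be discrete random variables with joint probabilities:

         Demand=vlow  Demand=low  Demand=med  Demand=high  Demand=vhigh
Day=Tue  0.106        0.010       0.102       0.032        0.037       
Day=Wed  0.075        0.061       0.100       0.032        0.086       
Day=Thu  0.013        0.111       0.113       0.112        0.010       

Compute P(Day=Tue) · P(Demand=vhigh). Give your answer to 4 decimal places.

0.0382

P(Day=Tue) = 0.106 + 0.010 + 0.102 + 0.032 + 0.037 = 0.287.
P(Demand=vhigh) = 0.037 + 0.086 + 0.010 = 0.133.
Product: 0.287 × 0.133 = 0.0382.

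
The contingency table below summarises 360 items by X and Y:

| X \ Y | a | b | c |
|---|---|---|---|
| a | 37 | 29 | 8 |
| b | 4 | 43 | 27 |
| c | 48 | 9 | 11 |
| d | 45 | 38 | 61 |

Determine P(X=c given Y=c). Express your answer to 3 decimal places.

Total with Y=c: 8 + 27 + 11 + 61 = 107.
P(X=c | Y=c) = 11/107 = 0.103.

0.103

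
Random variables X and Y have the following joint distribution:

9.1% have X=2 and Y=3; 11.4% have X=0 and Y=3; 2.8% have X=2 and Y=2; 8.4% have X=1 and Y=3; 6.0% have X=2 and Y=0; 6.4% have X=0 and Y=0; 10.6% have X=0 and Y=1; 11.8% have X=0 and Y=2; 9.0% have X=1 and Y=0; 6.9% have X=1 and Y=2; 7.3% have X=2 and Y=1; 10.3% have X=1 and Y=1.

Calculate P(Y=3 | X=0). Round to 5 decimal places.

P(X=0) = 0.064 + 0.106 + 0.118 + 0.114 = 0.402.
P(Y=3 | X=0) = 0.114/0.402 = 0.28358.

0.28358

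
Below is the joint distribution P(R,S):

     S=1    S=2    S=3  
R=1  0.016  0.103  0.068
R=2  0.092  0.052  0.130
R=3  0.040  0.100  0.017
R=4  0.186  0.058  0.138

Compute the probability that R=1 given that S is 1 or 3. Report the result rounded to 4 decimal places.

0.1223

P(S=1) = 0.016 + 0.092 + 0.040 + 0.186 = 0.334.
P(S=3) = 0.068 + 0.130 + 0.017 + 0.138 = 0.353.
P(S ∈ {1, 3}) = 0.334 + 0.353 = 0.687; P(R=1, S ∈ {1, 3}) = 0.016 + 0.068 = 0.084.
P(R=1 | S ∈ {1, 3}) = 0.084/0.687 = 0.1223.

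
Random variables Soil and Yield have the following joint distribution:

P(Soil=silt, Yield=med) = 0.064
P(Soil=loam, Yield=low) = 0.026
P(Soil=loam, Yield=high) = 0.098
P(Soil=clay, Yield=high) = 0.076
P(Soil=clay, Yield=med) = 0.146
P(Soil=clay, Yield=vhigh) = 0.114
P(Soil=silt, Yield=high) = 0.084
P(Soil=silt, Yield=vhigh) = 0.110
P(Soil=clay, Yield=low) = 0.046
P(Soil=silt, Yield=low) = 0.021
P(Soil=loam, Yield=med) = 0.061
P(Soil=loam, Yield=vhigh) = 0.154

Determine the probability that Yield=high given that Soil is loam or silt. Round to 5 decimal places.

P(Soil=loam) = 0.026 + 0.061 + 0.098 + 0.154 = 0.339.
P(Soil=silt) = 0.021 + 0.064 + 0.084 + 0.110 = 0.279.
P(Soil ∈ {loam, silt}) = 0.339 + 0.279 = 0.618; P(Yield=high, Soil ∈ {loam, silt}) = 0.098 + 0.084 = 0.182.
P(Yield=high | Soil ∈ {loam, silt}) = 0.182/0.618 = 0.29450.

0.29450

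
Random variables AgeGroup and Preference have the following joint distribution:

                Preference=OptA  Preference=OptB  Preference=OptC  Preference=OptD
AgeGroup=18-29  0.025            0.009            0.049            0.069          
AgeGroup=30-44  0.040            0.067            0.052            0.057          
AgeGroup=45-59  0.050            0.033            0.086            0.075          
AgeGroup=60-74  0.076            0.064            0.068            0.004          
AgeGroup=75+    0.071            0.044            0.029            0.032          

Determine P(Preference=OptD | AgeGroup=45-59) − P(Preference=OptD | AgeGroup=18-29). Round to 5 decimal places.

P(AgeGroup=45-59) = 0.050 + 0.033 + 0.086 + 0.075 = 0.244; P(Preference=OptD | AgeGroup=45-59) = 0.075/0.244 = 0.307377.
P(AgeGroup=18-29) = 0.025 + 0.009 + 0.049 + 0.069 = 0.152; P(Preference=OptD | AgeGroup=18-29) = 0.069/0.152 = 0.453947.
Difference = -0.14657.

-0.14657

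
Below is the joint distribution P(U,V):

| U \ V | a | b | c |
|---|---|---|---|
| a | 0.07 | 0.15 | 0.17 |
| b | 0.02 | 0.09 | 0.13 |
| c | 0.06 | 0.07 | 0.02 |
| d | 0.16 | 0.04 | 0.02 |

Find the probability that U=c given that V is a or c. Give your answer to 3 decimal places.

P(V=a) = 0.07 + 0.02 + 0.06 + 0.16 = 0.31.
P(V=c) = 0.17 + 0.13 + 0.02 + 0.02 = 0.34.
P(V ∈ {a, c}) = 0.31 + 0.34 = 0.65; P(U=c, V ∈ {a, c}) = 0.06 + 0.02 = 0.08.
P(U=c | V ∈ {a, c}) = 0.08/0.65 = 0.123.

0.123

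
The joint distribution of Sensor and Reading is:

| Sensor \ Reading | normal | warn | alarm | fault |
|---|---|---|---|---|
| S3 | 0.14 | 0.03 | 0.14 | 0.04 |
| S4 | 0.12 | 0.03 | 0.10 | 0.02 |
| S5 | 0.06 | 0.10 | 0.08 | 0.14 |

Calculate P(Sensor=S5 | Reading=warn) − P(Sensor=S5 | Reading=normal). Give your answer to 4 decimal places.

0.4375

P(Reading=warn) = 0.03 + 0.03 + 0.10 = 0.16; P(Sensor=S5 | Reading=warn) = 0.10/0.16 = 0.62500.
P(Reading=normal) = 0.14 + 0.12 + 0.06 = 0.32; P(Sensor=S5 | Reading=normal) = 0.06/0.32 = 0.18750.
Difference = 0.4375.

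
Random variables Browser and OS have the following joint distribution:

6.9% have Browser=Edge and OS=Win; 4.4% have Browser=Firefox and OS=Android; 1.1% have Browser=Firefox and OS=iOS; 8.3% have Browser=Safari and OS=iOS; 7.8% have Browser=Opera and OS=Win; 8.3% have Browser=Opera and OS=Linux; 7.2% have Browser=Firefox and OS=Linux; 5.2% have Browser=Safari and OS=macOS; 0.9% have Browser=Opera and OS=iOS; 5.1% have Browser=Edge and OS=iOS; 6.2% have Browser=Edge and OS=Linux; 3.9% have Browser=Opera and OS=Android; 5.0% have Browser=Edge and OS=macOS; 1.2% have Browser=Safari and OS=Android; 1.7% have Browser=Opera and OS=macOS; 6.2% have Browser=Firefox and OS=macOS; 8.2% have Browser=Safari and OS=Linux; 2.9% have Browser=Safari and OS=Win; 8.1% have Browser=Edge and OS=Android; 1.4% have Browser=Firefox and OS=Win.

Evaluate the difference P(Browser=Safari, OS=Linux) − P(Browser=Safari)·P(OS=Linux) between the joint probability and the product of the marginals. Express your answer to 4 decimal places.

P(Browser=Safari) = 0.029 + 0.052 + 0.082 + 0.083 + 0.012 = 0.258.
P(OS=Linux) = 0.072 + 0.082 + 0.062 + 0.083 = 0.299.
P(Browser=Safari, OS=Linux) − P(Browser=Safari)P(OS=Linux) = 0.082 − 0.258×0.299 = 0.0049.

0.0049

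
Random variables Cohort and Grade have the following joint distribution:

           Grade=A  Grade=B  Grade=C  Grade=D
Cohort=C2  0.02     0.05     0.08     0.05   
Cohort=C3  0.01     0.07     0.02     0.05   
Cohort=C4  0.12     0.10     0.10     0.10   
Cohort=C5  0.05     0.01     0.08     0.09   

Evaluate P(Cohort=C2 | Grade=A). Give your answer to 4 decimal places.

0.1000

P(Grade=A) = 0.02 + 0.01 + 0.12 + 0.05 = 0.20.
P(Cohort=C2 | Grade=A) = 0.02/0.20 = 0.1000.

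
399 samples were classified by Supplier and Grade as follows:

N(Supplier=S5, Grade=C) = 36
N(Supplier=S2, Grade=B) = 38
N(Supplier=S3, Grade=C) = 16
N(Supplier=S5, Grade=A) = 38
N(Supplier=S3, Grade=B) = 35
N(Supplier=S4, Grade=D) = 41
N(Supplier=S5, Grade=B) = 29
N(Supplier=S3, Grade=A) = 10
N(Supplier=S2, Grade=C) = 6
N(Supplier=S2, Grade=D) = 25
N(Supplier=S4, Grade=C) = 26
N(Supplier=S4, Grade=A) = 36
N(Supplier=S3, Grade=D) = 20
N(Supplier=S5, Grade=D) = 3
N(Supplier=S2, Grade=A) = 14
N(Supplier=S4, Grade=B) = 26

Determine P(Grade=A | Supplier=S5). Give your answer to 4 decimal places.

Total with Supplier=S5: 38 + 29 + 36 + 3 = 106.
P(Grade=A | Supplier=S5) = 38/106 = 0.3585.

0.3585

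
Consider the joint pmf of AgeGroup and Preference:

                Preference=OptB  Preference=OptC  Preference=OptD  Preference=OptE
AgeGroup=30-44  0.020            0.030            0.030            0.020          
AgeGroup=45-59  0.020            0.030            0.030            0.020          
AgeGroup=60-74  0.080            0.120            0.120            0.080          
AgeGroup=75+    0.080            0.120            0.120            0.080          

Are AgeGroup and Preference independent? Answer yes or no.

yes

Every cell satisfies P(AgeGroup,Preference) = P(AgeGroup)·P(Preference). For instance P(AgeGroup=60-74) = 0.400, P(Preference=OptB) = 0.200, and 0.400×0.200 = 0.080 matches the joint entry. So AgeGroup and Preference are independent.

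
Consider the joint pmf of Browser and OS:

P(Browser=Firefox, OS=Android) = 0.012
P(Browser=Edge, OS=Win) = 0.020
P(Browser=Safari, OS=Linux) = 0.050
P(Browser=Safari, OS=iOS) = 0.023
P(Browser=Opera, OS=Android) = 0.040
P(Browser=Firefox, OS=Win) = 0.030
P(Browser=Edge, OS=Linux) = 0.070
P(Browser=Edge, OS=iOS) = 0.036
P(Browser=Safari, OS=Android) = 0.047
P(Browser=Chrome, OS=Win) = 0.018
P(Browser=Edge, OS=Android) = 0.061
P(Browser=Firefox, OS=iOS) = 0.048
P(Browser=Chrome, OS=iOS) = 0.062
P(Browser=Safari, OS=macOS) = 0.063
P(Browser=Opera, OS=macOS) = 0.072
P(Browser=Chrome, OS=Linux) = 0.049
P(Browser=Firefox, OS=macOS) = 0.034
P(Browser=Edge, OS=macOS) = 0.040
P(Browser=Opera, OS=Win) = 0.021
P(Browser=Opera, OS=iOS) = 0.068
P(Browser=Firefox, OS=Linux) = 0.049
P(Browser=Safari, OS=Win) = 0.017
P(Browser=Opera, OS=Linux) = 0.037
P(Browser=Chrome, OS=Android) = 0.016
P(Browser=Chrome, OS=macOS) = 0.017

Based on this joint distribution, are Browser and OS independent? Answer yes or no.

no

P(Browser=Safari) = 0.200 and P(OS=iOS) = 0.237, so their product is 0.04740, but P(Browser=Safari, OS=iOS) = 0.023. Since these differ, Browser and OS are not independent.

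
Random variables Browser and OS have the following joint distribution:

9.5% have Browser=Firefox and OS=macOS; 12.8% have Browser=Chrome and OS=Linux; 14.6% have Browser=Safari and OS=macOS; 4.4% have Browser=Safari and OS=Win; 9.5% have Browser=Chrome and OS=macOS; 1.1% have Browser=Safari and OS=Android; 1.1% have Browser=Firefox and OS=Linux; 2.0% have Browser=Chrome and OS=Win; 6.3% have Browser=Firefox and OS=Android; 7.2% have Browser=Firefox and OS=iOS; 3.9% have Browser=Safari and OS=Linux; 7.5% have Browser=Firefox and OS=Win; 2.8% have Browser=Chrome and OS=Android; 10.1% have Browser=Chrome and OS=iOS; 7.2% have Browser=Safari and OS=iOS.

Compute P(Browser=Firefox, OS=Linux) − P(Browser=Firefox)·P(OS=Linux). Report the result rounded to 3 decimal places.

-0.045

P(Browser=Firefox) = 0.075 + 0.095 + 0.011 + 0.072 + 0.063 = 0.316.
P(OS=Linux) = 0.128 + 0.011 + 0.039 = 0.178.
P(Browser=Firefox, OS=Linux) − P(Browser=Firefox)P(OS=Linux) = 0.011 − 0.316×0.178 = -0.045.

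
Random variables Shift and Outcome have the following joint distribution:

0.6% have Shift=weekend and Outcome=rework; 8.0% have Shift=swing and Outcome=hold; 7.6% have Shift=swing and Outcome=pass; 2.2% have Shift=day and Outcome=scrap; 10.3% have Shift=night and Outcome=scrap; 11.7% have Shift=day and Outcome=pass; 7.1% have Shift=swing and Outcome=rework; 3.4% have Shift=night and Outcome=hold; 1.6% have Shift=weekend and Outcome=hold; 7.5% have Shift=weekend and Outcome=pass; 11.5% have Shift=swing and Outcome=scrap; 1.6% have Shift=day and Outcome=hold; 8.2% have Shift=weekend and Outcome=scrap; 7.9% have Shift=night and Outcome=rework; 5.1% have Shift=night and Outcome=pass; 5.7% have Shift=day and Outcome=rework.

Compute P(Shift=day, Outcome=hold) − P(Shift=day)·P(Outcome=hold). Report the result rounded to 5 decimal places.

-0.01495

P(Shift=day) = 0.117 + 0.057 + 0.022 + 0.016 = 0.212.
P(Outcome=hold) = 0.016 + 0.080 + 0.034 + 0.016 = 0.146.
P(Shift=day, Outcome=hold) − P(Shift=day)P(Outcome=hold) = 0.016 − 0.212×0.146 = -0.01495.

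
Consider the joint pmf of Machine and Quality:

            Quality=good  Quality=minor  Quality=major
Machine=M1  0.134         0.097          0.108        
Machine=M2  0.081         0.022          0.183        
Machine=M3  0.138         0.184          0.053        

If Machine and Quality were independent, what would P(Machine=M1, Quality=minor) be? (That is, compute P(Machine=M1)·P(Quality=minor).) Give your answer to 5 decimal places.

0.10272

P(Machine=M1) = 0.134 + 0.097 + 0.108 = 0.339.
P(Quality=minor) = 0.097 + 0.022 + 0.184 = 0.303.
Product: 0.339 × 0.303 = 0.10272.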